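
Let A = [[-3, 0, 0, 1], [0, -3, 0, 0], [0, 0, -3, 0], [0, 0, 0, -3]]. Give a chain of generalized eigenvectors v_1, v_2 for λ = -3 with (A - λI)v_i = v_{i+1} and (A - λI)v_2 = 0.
v_1 = [[-1, -3, -2, 1]]^T, v_2 = [[1, 0, 0, 0]]^T

We seek v_1 ∈ ker((A + 3I)^2) \ ker(A + 3I), then set v_{i+1} = (A + 3I) v_i.

One such chain is v_1 = [[-1, -3, -2, 1]]^T, v_2 = [[1, 0, 0, 0]]^T. Check: (A + 3I) v_2 = [[0, 0, 0, 0]]^T = 0.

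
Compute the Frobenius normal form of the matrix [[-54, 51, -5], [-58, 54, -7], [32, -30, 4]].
R = [[0, 0, 24], [1, 0, 8], [0, 1, 4]]

The invariant factors of A (the non-unit diagonal entries of the Smith normal form of xI - A over ℚ[x]) are (x - 6)(x^2 + 2x + 4), each dividing the next. The characteristic polynomial is their product, (x - 6)(x^2 + 2x + 4).

The rational canonical form is the block-diagonal matrix of companion matrices C(f_i):
R = [[0, 0, 24], [1, 0, 8], [0, 1, 4]].

Note the characteristic polynomial does not split into linear factors over ℚ, so A has no Jordan form over ℚ; the rational canonical form exists over any field.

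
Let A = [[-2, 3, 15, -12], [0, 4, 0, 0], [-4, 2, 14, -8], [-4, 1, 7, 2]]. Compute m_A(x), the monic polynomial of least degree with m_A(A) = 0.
The characteristic polynomial factors as (x - 6)(x - 4)^3. The minimal polynomial is ∏(x - λ)^{k_λ} where k_λ is the size of the largest Jordan block at λ.

For λ = 4: rank(A - 4I) = 2, and the largest Jordan block has size 2 (the smallest k with rank((A - 4I)^k) = rank((A - 4I)^(k+1))).
For λ = 6: rank(A - 6I) = 3, and the largest Jordan block has size 1 (the smallest k with rank((A - 6I)^k) = rank((A - 6I)^(k+1))).

So m_A(x) = (x - 6)(x - 4)^2.

m_A(x) = (x - 6)(x - 4)^2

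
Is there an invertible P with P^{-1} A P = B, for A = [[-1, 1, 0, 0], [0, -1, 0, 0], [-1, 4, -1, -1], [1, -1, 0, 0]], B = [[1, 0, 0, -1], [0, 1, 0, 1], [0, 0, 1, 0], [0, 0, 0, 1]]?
No.

trace(A) = -3 but trace(B) = 4. The trace is a similarity invariant, so A and B are not similar.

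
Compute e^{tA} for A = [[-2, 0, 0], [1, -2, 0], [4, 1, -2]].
A has Jordan form J = [[-2, 1, 0], [0, -2, 1], [0, 0, -2]] with A = PJP^{-1}, so e^{tA} = P e^{tJ} P^{-1}.

For a Jordan block J_k(λ), e^{tJ_k(λ)} = e^{λt} · (I + tN + t^2 N^2/2! + ... + t^{k-1} N^{k-1}/(k-1)!) where N is the nilpotent superdiagonal part.

Assembling the blocks and conjugating back gives the entries of e^{tA} as shown above.

e^{tA} = [[e^{-2*t}, 0, 0], [t*e^{-2*t}, e^{-2*t}, 0], [t*(t + 8)*e^{-2*t}/2, t*e^{-2*t}, e^{-2*t}]]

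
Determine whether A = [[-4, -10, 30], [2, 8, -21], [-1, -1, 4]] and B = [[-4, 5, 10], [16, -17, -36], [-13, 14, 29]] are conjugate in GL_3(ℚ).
Yes.

Two matrices over a field are similar if and only if they have the same invariant factors.

Both A and B have characteristic polynomial (x - 6)(x - 1)^2 and minimal polynomial (x - 6)(x - 1)^2. Computing further, both have invariant factors (x - 6)(x - 1)^2. Hence A and B are similar.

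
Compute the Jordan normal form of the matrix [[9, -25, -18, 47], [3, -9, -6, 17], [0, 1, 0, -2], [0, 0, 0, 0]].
J = [[0, 1, 0, 0], [0, 0, 1, 0], [0, 0, 0, 0], [0, 0, 0, 0]]

The characteristic polynomial is det(xI - A) = x^4, so the eigenvalues are 0 (algebraic multiplicity 4).

For λ = 0: rank(A) = 2, rank(A^2) = 1, rank(A^3) = 0. The eigenspace has dimension 4 - 2 = 2, so there are 2 Jordan blocks; the rank sequence gives block sizes [3, 1].

Assembling the blocks gives the Jordan form J above.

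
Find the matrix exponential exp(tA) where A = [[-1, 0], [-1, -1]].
A has Jordan form J = [[-1, 1], [0, -1]] with A = PJP^{-1}, so e^{tA} = P e^{tJ} P^{-1}.

For a Jordan block J_k(λ), e^{tJ_k(λ)} = e^{λt} · (I + tN + t^2 N^2/2! + ... + t^{k-1} N^{k-1}/(k-1)!) where N is the nilpotent superdiagonal part.

Assembling the blocks and conjugating back gives the entries of e^{tA} as shown above.

e^{tA} = [[e^{-t}, 0], [-t*e^{-t}, e^{-t}]]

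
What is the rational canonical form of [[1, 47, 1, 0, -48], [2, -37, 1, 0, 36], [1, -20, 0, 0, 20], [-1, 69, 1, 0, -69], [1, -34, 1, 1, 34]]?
The invariant factors of A (the non-unit diagonal entries of the Smith normal form of xI - A over ℚ[x]) are (x + 4)(x^2 - x - 4)^2, each dividing the next. The characteristic polynomial is their product, (x + 4)(x^2 - x - 4)^2.

The rational canonical form is the block-diagonal matrix of companion matrices C(f_i):
R = [[0, 0, 0, 0, -64], [1, 0, 0, 0, -48], [0, 1, 0, 0, 20], [0, 0, 1, 0, 15], [0, 0, 0, 1, -2]].

Note the characteristic polynomial does not split into linear factors over ℚ, so A has no Jordan form over ℚ; the rational canonical form exists over any field.

R = [[0, 0, 0, 0, -64], [1, 0, 0, 0, -48], [0, 1, 0, 0, 20], [0, 0, 1, 0, 15], [0, 0, 0, 1, -2]]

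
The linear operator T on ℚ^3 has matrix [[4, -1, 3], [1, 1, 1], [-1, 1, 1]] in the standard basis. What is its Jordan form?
J = [[2, 1, 0], [0, 2, 1], [0, 0, 2]]

The characteristic polynomial is det(xI - A) = (x - 2)^3, so the eigenvalues are 2 (algebraic multiplicity 3).

For λ = 2: rank(A - 2I) = 2, rank((A - 2I)^2) = 1, rank((A - 2I)^3) = 0. The eigenspace has dimension 3 - 2 = 1, so there is 1 Jordan block; the rank sequence gives block sizes [3].

Assembling the blocks gives the Jordan form J above.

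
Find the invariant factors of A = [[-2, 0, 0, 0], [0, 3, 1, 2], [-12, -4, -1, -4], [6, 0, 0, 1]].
x - 1, (x - 1)^2(x + 2)

The Jordan structure of A has elementary divisors (x + 2), (x - 1)^2, (x - 1). Arranging the block sizes at each eigenvalue in decreasing order and taking row products gives the invariant factors.

Invariant factors (smallest first, each dividing the next): x - 1, (x - 1)^2(x + 2).

Check: the last factor (x - 1)^2(x + 2) is the minimal polynomial, and the product (x - 1)^3(x + 2) is the characteristic polynomial.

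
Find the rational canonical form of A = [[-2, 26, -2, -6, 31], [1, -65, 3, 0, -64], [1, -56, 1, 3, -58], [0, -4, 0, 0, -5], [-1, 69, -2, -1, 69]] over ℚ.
The invariant factors of A (the non-unit diagonal entries of the Smith normal form of xI - A over ℚ[x]) are (x - 6)(x + 3)(x^3 - 3x - 5), each dividing the next. The characteristic polynomial is their product, (x - 6)(x + 3)(x^3 - 3x - 5).

The rational canonical form is the block-diagonal matrix of companion matrices C(f_i):
R = [[0, 0, 0, 0, -90], [1, 0, 0, 0, -69], [0, 1, 0, 0, -4], [0, 0, 1, 0, 21], [0, 0, 0, 1, 3]].

Note the characteristic polynomial does not split into linear factors over ℚ, so A has no Jordan form over ℚ; the rational canonical form exists over any field.

R = [[0, 0, 0, 0, -90], [1, 0, 0, 0, -69], [0, 1, 0, 0, -4], [0, 0, 1, 0, 21], [0, 0, 0, 1, 3]]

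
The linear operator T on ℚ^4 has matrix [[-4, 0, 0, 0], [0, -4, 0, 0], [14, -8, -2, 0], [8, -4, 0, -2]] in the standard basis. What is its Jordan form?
J = [[-4, 0, 0, 0], [0, -4, 0, 0], [0, 0, -2, 0], [0, 0, 0, -2]]

The characteristic polynomial is det(xI - A) = (x + 2)^2(x + 4)^2, so the eigenvalues are -4 (algebraic multiplicity 2), -2 (algebraic multiplicity 2).

For λ = -4: rank(A + 4I) = 2. The eigenspace has dimension 4 - 2 = 2, so there are 2 Jordan blocks; the rank sequence gives block sizes [1, 1].

For λ = -2: rank(A + 2I) = 2. The eigenspace has dimension 4 - 2 = 2, so there are 2 Jordan blocks; the rank sequence gives block sizes [1, 1].

Assembling the blocks gives the Jordan form J above.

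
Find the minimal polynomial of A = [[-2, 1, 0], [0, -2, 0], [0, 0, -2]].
m_A(x) = (x + 2)^2

The characteristic polynomial factors as (x + 2)^3. The minimal polynomial is ∏(x - λ)^{k_λ} where k_λ is the size of the largest Jordan block at λ.

For λ = -2: rank(A + 2I) = 1, and the largest Jordan block has size 2 (the smallest k with rank((A + 2I)^k) = rank((A + 2I)^(k+1))).

So m_A(x) = (x + 2)^2.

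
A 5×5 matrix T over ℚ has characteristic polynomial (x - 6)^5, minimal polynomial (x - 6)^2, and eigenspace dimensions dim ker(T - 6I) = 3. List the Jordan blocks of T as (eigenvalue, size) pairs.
Jordan blocks: (6, 2), (6, 2), (6, 1)

λ = 6: algebraic multiplicity 5 (exponent in χ_T), largest block size 2 (exponent in m_T), 3 blocks (geometric multiplicity). These force block sizes [2, 2, 1].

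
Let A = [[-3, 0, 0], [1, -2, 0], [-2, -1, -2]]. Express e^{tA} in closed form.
A has Jordan form J = [[-3, 0, 0], [0, -2, 1], [0, 0, -2]] with A = PJP^{-1}, so e^{tA} = P e^{tJ} P^{-1}.

For a Jordan block J_k(λ), e^{tJ_k(λ)} = e^{λt} · (I + tN + t^2 N^2/2! + ... + t^{k-1} N^{k-1}/(k-1)!) where N is the nilpotent superdiagonal part.

Assembling the blocks and conjugating back gives the entries of e^{tA} as shown above.

e^{tA} = [[e^{-3*t}, 0, 0], [(e^{t} - 1)*e^{-3*t}, e^{-2*t}, 0], [(-(t + 1)*e^{t} + 1)*e^{-3*t}, -t*e^{-2*t}, e^{-2*t}]]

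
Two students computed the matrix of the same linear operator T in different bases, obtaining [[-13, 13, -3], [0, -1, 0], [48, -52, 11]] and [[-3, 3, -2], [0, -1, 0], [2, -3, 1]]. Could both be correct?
Two matrices over a field are similar if and only if they have the same invariant factors.

Both A and B have characteristic polynomial (x + 1)^3 and minimal polynomial (x + 1)^2. Computing further, both have invariant factors x + 1, (x + 1)^2. Hence A and B are similar.

Yes.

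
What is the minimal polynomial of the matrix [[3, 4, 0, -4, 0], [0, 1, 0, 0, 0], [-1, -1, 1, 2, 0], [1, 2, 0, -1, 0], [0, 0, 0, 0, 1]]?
The characteristic polynomial factors as (x - 1)^5. The minimal polynomial is ∏(x - λ)^{k_λ} where k_λ is the size of the largest Jordan block at λ.

For λ = 1: rank(A - I) = 2, and the largest Jordan block has size 2 (the smallest k with rank((A - I)^k) = rank((A - I)^(k+1))).

So m_A(x) = (x - 1)^2.

m_A(x) = (x - 1)^2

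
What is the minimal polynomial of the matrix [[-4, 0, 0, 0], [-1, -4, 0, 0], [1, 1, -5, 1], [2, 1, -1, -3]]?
The characteristic polynomial factors as (x + 4)^4. The minimal polynomial is ∏(x - λ)^{k_λ} where k_λ is the size of the largest Jordan block at λ.

For λ = -4: rank(A + 4I) = 2, and the largest Jordan block has size 2 (the smallest k with rank((A + 4I)^k) = rank((A + 4I)^(k+1))).

So m_A(x) = (x + 4)^2.

m_A(x) = (x + 4)^2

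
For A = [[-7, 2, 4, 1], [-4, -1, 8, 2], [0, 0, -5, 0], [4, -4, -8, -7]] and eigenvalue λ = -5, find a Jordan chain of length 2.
v_1 = [[-2, 1, -1, -1]]^T, v_2 = [[1, 2, 0, -2]]^T

We seek v_1 ∈ ker((A + 5I)^2) \ ker(A + 5I), then set v_{i+1} = (A + 5I) v_i.

One such chain is v_1 = [[-2, 1, -1, -1]]^T, v_2 = [[1, 2, 0, -2]]^T. Check: (A + 5I) v_2 = [[0, 0, 0, 0]]^T = 0.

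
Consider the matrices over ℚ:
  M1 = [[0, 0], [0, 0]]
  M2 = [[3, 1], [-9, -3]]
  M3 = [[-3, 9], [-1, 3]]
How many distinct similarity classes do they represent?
Characteristic polynomials: χ_{M1} = x^2, χ_{M2} = x^2, χ_{M3} = x^2.

{M1}: invariant factors x, x.

{M2, M3}: invariant factors x^2.

Matrices are similar if and only if their invariant-factor lists agree; the partition into similarity classes is {M1}, {M2, M3}.

2 classes: {M1}, {M2, M3}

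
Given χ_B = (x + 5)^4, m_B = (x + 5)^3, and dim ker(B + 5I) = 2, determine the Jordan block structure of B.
λ = -5: algebraic multiplicity 4 (exponent in χ_B), largest block size 3 (exponent in m_B), 2 blocks (geometric multiplicity). These force block sizes [3, 1].

Jordan blocks: (-5, 3), (-5, 1)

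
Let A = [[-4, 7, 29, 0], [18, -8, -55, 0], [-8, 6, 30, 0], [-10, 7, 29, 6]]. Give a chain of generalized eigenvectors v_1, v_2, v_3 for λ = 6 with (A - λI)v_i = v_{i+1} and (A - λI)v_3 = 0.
v_1 = [[0, -4, 1, 0]]^T, v_2 = [[1, 1, 0, 1]]^T, v_3 = [[-3, 4, -2, -3]]^T

We seek v_1 ∈ ker((A - 6I)^3) \ ker((A - 6I)^2), then set v_{i+1} = (A - 6I) v_i.

One such chain is v_1 = [[0, -4, 1, 0]]^T, v_2 = [[1, 1, 0, 1]]^T, v_3 = [[-3, 4, -2, -3]]^T. Check: (A - 6I) v_3 = [[0, 0, 0, 0]]^T = 0.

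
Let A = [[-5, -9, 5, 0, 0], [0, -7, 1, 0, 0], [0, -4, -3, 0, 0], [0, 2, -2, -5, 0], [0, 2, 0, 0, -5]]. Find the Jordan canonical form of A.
The characteristic polynomial is det(xI - A) = (x + 5)^5, so the eigenvalues are -5 (algebraic multiplicity 5).

For λ = -5: rank(A + 5I) = 2, rank((A + 5I)^2) = 1, rank((A + 5I)^3) = 0. The eigenspace has dimension 5 - 2 = 3, so there are 3 Jordan blocks; the rank sequence gives block sizes [3, 1, 1].

Assembling the blocks gives the Jordan form J above.

J = [[-5, 1, 0, 0, 0], [0, -5, 1, 0, 0], [0, 0, -5, 0, 0], [0, 0, 0, -5, 0], [0, 0, 0, 0, -5]]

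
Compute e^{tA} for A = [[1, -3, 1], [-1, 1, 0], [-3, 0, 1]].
A has Jordan form J = [[1, 1, 0], [0, 1, 1], [0, 0, 1]] with A = PJP^{-1}, so e^{tA} = P e^{tJ} P^{-1}.

For a Jordan block J_k(λ), e^{tJ_k(λ)} = e^{λt} · (I + tN + t^2 N^2/2! + ... + t^{k-1} N^{k-1}/(k-1)!) where N is the nilpotent superdiagonal part.

Assembling the blocks and conjugating back gives the entries of e^{tA} as shown above.

e^{tA} = [[e^{t}, -3*t*e^{t}, t*e^{t}], [-t*e^{t}, (3*t^2 + 2)*e^{t}/2, -t^2*e^{t}/2], [-3*t*e^{t}, 9*t^2*e^{t}/2, (2 - 3*t^2)*e^{t}/2]]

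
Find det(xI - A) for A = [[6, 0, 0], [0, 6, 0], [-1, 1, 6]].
χ_A(x) = (x - 6)^3

xI - A = [[x - 6, 0, 0], [0, x - 6, 0], [1, -1, x - 6]].

Expanding det(xI - A) along the first row:
det(xI - A) = + (x - 6)·det([[x - 6, 0], [-1, x - 6]]) - (0)·det([[0, 0], [1, x - 6]]) + (0)·det([[0, x - 6], [1, -1]]).

Evaluating gives χ_A(x) = x^3 - 18x^2 + 108x - 216 = (x - 6)^3.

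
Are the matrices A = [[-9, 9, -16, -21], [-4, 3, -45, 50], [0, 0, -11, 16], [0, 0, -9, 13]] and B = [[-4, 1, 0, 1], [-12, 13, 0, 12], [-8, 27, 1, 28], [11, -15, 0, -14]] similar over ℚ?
Yes.

Two matrices over a field are similar if and only if they have the same invariant factors.

Both A and B have characteristic polynomial (x - 1)^2(x + 3)^2 and minimal polynomial (x - 1)^2(x + 3)^2. Computing further, both have invariant factors (x - 1)^2(x + 3)^2. Hence A and B are similar.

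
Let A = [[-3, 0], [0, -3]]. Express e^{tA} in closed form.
e^{tA} = [[e^{-3*t}, 0], [0, e^{-3*t}]]

A has Jordan form J = [[-3, 0], [0, -3]] with A = PJP^{-1}, so e^{tA} = P e^{tJ} P^{-1}.

For a Jordan block J_k(λ), e^{tJ_k(λ)} = e^{λt} · (I + tN + t^2 N^2/2! + ... + t^{k-1} N^{k-1}/(k-1)!) where N is the nilpotent superdiagonal part.

Assembling the blocks and conjugating back gives the entries of e^{tA} as shown above.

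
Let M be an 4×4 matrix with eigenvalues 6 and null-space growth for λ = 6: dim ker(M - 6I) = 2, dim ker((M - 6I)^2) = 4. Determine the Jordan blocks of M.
Jordan blocks: (6, 2), (6, 2)

λ = 6: successive nullity increments [2, 2] count blocks of size ≥ k; block sizes are [2, 2].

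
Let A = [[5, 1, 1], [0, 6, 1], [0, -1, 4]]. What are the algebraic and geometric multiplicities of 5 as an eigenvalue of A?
The characteristic polynomial is (x - 5)^3, so the factor x - 5 appears with exponent 3: the algebraic multiplicity is 3.

rank(A - 5I) = 1, so the eigenspace has dimension 3 - 1 = 2: the geometric multiplicity is 2.

Since 2 < 3, A is not diagonalizable.

algebraic multiplicity 3, geometric multiplicity 2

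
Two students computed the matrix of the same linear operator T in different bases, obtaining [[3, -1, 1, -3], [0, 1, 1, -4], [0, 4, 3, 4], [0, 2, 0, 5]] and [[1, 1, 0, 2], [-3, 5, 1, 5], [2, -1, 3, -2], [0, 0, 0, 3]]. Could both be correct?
Two matrices over a field are similar if and only if they have the same invariant factors.

Both A and B have characteristic polynomial (x - 3)^4 and minimal polynomial (x - 3)^3. Computing further, both have invariant factors x - 3, (x - 3)^3. Hence A and B are similar.

Yes.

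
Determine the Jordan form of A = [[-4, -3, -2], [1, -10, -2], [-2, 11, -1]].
J = [[-5, 1, 0], [0, -5, 1], [0, 0, -5]]

The characteristic polynomial is det(xI - A) = (x + 5)^3, so the eigenvalues are -5 (algebraic multiplicity 3).

For λ = -5: rank(A + 5I) = 2, rank((A + 5I)^2) = 1, rank((A + 5I)^3) = 0. The eigenspace has dimension 3 - 2 = 1, so there is 1 Jordan block; the rank sequence gives block sizes [3].

Assembling the blocks gives the Jordan form J above.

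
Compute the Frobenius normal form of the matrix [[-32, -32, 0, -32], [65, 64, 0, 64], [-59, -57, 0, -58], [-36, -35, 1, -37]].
R = [[0, 0, 0, -32], [1, 0, 0, 32], [0, 1, 0, 6], [0, 0, 1, -5]]

The invariant factors of A (the non-unit diagonal entries of the Smith normal form of xI - A over ℚ[x]) are (x - 2)(x - 1)(x + 4)^2, each dividing the next. The characteristic polynomial is their product, (x - 2)(x - 1)(x + 4)^2.

The rational canonical form is the block-diagonal matrix of companion matrices C(f_i):
R = [[0, 0, 0, -32], [1, 0, 0, 32], [0, 1, 0, 6], [0, 0, 1, -5]].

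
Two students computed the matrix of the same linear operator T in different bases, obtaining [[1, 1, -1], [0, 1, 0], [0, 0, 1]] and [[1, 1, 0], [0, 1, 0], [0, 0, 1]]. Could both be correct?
Two matrices over a field are similar if and only if they have the same invariant factors.

Both A and B have characteristic polynomial (x - 1)^3 and minimal polynomial (x - 1)^2. Computing further, both have invariant factors x - 1, (x - 1)^2. Hence A and B are similar.

Yes.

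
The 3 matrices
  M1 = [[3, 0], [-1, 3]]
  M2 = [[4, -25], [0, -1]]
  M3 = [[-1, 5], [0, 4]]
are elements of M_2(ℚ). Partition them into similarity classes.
Characteristic polynomials: χ_{M1} = (x - 3)^2, χ_{M2} = (x - 4)(x + 1), χ_{M3} = (x - 4)(x + 1).

{M1}: invariant factors (x - 3)^2.

{M2, M3}: invariant factors (x - 4)(x + 1).

Matrices are similar if and only if their invariant-factor lists agree; the partition into similarity classes is {M1}, {M2, M3}.

2 classes: {M1}, {M2, M3}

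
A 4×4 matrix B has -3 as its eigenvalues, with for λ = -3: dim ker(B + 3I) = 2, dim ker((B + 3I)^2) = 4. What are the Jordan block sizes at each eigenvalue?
Jordan blocks: (-3, 2), (-3, 2)

λ = -3: successive nullity increments [2, 2] count blocks of size ≥ k; block sizes are [2, 2].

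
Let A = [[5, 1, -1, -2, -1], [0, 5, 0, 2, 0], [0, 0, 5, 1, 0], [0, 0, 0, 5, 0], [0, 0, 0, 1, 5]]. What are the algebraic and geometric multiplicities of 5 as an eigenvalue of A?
algebraic multiplicity 5, geometric multiplicity 3

The characteristic polynomial is (x - 5)^5, so the factor x - 5 appears with exponent 5: the algebraic multiplicity is 5.

rank(A - 5I) = 2, so the eigenspace has dimension 5 - 2 = 3: the geometric multiplicity is 3.

Since 3 < 5, A is not diagonalizable.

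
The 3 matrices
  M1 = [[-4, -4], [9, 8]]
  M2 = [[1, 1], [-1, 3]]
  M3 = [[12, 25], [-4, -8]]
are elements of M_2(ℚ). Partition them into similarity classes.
Characteristic polynomials: χ_{M1} = (x - 2)^2, χ_{M2} = (x - 2)^2, χ_{M3} = (x - 2)^2.

{M1, M2, M3}: invariant factors (x - 2)^2.

Matrices are similar if and only if their invariant-factor lists agree; the partition into similarity classes is {M1, M2, M3}.

1 class: {M1, M2, M3}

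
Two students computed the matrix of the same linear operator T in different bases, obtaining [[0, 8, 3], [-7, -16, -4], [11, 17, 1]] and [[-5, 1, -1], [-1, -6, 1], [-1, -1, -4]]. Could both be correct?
Yes.

Two matrices over a field are similar if and only if they have the same invariant factors.

Both A and B have characteristic polynomial (x + 5)^3 and minimal polynomial (x + 5)^3. Computing further, both have invariant factors (x + 5)^3. Hence A and B are similar.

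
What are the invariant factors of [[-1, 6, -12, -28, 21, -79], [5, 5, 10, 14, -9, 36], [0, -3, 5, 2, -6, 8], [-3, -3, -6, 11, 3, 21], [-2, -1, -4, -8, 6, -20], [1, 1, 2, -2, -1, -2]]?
x - 5, (x - 5)^3(x - 2)^2

The Jordan structure of A has elementary divisors (x - 2)^2, (x - 5)^3, (x - 5). Arranging the block sizes at each eigenvalue in decreasing order and taking row products gives the invariant factors.

Invariant factors (smallest first, each dividing the next): x - 5, (x - 5)^3(x - 2)^2.

Check: the last factor (x - 5)^3(x - 2)^2 is the minimal polynomial, and the product (x - 5)^4(x - 2)^2 is the characteristic polynomial.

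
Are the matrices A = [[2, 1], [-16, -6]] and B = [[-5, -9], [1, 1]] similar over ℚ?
Yes.

Two matrices over a field are similar if and only if they have the same invariant factors.

Both A and B have characteristic polynomial (x + 2)^2 and minimal polynomial (x + 2)^2. Computing further, both have invariant factors (x + 2)^2. Hence A and B are similar.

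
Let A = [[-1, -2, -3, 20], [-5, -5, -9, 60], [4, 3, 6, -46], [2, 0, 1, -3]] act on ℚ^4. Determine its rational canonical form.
The invariant factors of A (the non-unit diagonal entries of the Smith normal form of xI - A over ℚ[x]) are (x + 3)(x^3 + 4x + 2), each dividing the next. The characteristic polynomial is their product, (x + 3)(x^3 + 4x + 2).

The rational canonical form is the block-diagonal matrix of companion matrices C(f_i):
R = [[0, 0, 0, -6], [1, 0, 0, -14], [0, 1, 0, -4], [0, 0, 1, -3]].

Note the characteristic polynomial does not split into linear factors over ℚ, so A has no Jordan form over ℚ; the rational canonical form exists over any field.

R = [[0, 0, 0, -6], [1, 0, 0, -14], [0, 1, 0, -4], [0, 0, 1, -3]]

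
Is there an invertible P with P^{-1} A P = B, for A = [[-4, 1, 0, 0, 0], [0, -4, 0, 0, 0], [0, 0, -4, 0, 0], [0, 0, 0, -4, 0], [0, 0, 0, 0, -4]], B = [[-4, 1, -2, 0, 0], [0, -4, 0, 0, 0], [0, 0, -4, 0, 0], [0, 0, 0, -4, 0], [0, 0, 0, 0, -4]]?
Two matrices over a field are similar if and only if they have the same invariant factors.

Both A and B have characteristic polynomial (x + 4)^5 and minimal polynomial (x + 4)^2. Computing further, both have invariant factors x + 4, x + 4, x + 4, (x + 4)^2. Hence A and B are similar.

Yes.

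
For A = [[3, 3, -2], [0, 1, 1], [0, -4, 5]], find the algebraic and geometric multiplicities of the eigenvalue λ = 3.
The characteristic polynomial is (x - 3)^3, so the factor x - 3 appears with exponent 3: the algebraic multiplicity is 3.

rank(A - 3I) = 2, so the eigenspace has dimension 3 - 2 = 1: the geometric multiplicity is 1.

Since 1 < 3, A is not diagonalizable.

algebraic multiplicity 3, geometric multiplicity 1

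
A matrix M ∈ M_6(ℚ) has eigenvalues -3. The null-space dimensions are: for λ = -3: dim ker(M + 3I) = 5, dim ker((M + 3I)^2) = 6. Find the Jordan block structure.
λ = -3: successive nullity increments [5, 1] count blocks of size ≥ k; block sizes are [2, 1, 1, 1, 1].

Jordan blocks: (-3, 2), (-3, 1), (-3, 1), (-3, 1), (-3, 1)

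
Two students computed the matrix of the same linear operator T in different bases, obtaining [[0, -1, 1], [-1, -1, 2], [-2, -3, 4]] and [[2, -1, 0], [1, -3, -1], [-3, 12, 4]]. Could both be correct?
Yes.

Two matrices over a field are similar if and only if they have the same invariant factors.

Both A and B have characteristic polynomial (x - 1)^3 and minimal polynomial (x - 1)^3. Computing further, both have invariant factors (x - 1)^3. Hence A and B are similar.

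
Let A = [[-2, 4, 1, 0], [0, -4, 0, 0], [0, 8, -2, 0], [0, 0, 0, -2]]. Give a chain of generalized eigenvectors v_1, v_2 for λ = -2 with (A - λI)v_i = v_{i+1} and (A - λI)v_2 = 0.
v_1 = [[0, 0, 1, 0]]^T, v_2 = [[1, 0, 0, 0]]^T

We seek v_1 ∈ ker((A + 2I)^2) \ ker(A + 2I), then set v_{i+1} = (A + 2I) v_i.

One such chain is v_1 = [[0, 0, 1, 0]]^T, v_2 = [[1, 0, 0, 0]]^T. Check: (A + 2I) v_2 = [[0, 0, 0, 0]]^T = 0.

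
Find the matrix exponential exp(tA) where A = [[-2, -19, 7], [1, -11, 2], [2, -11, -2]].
e^{tA} = [[(2*t^2 + 3*t + 1)*e^{-5*t}, t*(-10*t - 19)*e^{-5*t}, t*(2*t + 7)*e^{-5*t}], [t*(t + 2)*e^{-5*t}/2, (-5*t^2 - 12*t + 2)*e^{-5*t}/2, t*(t + 4)*e^{-5*t}/2], [t*(t + 4)*e^{-5*t}/2, t*(-5*t - 22)*e^{-5*t}/2, (t^2 + 6*t + 2)*e^{-5*t}/2]]

A has Jordan form J = [[-5, 1, 0], [0, -5, 1], [0, 0, -5]] with A = PJP^{-1}, so e^{tA} = P e^{tJ} P^{-1}.

For a Jordan block J_k(λ), e^{tJ_k(λ)} = e^{λt} · (I + tN + t^2 N^2/2! + ... + t^{k-1} N^{k-1}/(k-1)!) where N is the nilpotent superdiagonal part.

Assembling the blocks and conjugating back gives the entries of e^{tA} as shown above.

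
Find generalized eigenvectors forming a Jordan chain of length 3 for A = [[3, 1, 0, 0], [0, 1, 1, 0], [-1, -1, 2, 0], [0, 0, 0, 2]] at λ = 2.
We seek v_1 ∈ ker((A - 2I)^3) \ ker((A - 2I)^2), then set v_{i+1} = (A - 2I) v_i.

One such chain is v_1 = [[-2, 2, 3, 0]]^T, v_2 = [[0, 1, 0, 0]]^T, v_3 = [[1, -1, -1, 0]]^T. Check: (A - 2I) v_3 = [[0, 0, 0, 0]]^T = 0.

v_1 = [[-2, 2, 3, 0]]^T, v_2 = [[0, 1, 0, 0]]^T, v_3 = [[1, -1, -1, 0]]^T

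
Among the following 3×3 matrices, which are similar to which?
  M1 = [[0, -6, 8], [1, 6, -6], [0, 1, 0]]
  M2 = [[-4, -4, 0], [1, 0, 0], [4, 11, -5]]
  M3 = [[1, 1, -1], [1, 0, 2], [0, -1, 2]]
3 classes: {M1}, {M2}, {M3}

Characteristic polynomials: χ_{M1} = (x - 2)^3, χ_{M2} = (x + 2)^2(x + 5), χ_{M3} = (x - 1)^3.

{M1}: invariant factors (x - 2)^3.

{M2}: invariant factors (x + 2)^2(x + 5).

{M3}: invariant factors (x - 1)^3.

Matrices are similar if and only if their invariant-factor lists agree; the partition into similarity classes is {M1}, {M2}, {M3}.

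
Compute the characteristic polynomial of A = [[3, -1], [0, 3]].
xI - A = [[x - 3, 1], [0, x - 3]].

Expanding det(xI - A) along the first row:
det(xI - A) = + (x - 3)·det([[x - 3]]) - (1)·det([[0]]).

Evaluating gives χ_A(x) = x^2 - 6x + 9 = (x - 3)^2.

χ_A(x) = (x - 3)^2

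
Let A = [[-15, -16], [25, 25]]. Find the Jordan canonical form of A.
The characteristic polynomial is det(xI - A) = (x - 5)^2, so the eigenvalues are 5 (algebraic multiplicity 2).

For λ = 5: rank(A - 5I) = 1, rank((A - 5I)^2) = 0. The eigenspace has dimension 2 - 1 = 1, so there is 1 Jordan block; the rank sequence gives block sizes [2].

Assembling the blocks gives the Jordan form J above.

J = [[5, 1], [0, 5]]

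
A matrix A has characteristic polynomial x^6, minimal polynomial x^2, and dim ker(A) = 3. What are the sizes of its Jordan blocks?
Jordan blocks: (0, 2), (0, 2), (0, 2)

λ = 0: algebraic multiplicity 6 (exponent in χ_A), largest block size 2 (exponent in m_A), 3 blocks (geometric multiplicity). These force block sizes [2, 2, 2].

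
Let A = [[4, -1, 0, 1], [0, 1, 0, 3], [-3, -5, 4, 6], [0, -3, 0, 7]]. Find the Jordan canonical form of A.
J = [[4, 1, 0, 0], [0, 4, 0, 0], [0, 0, 4, 1], [0, 0, 0, 4]]

The characteristic polynomial is det(xI - A) = (x - 4)^4, so the eigenvalues are 4 (algebraic multiplicity 4).

For λ = 4: rank(A - 4I) = 2, rank((A - 4I)^2) = 0. The eigenspace has dimension 4 - 2 = 2, so there are 2 Jordan blocks; the rank sequence gives block sizes [2, 2].

Assembling the blocks gives the Jordan form J above.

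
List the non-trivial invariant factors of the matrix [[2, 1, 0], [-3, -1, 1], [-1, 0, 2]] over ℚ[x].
The Jordan structure of A has elementary divisors (x - 1)^3. Arranging the block sizes at each eigenvalue in decreasing order and taking row products gives the invariant factors.

Invariant factors (smallest first, each dividing the next): (x - 1)^3.

Check: the last factor (x - 1)^3 is the minimal polynomial, and the product (x - 1)^3 is the characteristic polynomial.

(x - 1)^3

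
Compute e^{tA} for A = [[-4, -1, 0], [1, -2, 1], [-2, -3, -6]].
e^{tA} = [[(2 - t^2)*e^{-4*t}/2, t*(-t - 1)*e^{-4*t}, -t^2*e^{-4*t}/2], [t*e^{-4*t}, (2*t + 1)*e^{-4*t}, t*e^{-4*t}], [t*(t - 4)*e^{-4*t}/2, t*(t - 3)*e^{-4*t}, (t^2 - 4*t + 2)*e^{-4*t}/2]]

A has Jordan form J = [[-4, 1, 0], [0, -4, 1], [0, 0, -4]] with A = PJP^{-1}, so e^{tA} = P e^{tJ} P^{-1}.

For a Jordan block J_k(λ), e^{tJ_k(λ)} = e^{λt} · (I + tN + t^2 N^2/2! + ... + t^{k-1} N^{k-1}/(k-1)!) where N is the nilpotent superdiagonal part.

Assembling the blocks and conjugating back gives the entries of e^{tA} as shown above.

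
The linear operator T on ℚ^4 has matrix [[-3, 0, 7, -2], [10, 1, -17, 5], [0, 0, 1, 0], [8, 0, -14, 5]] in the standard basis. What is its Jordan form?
The characteristic polynomial is det(xI - A) = (x - 1)^4, so the eigenvalues are 1 (algebraic multiplicity 4).

For λ = 1: rank(A - I) = 2, rank((A - I)^2) = 0. The eigenspace has dimension 4 - 2 = 2, so there are 2 Jordan blocks; the rank sequence gives block sizes [2, 2].

Assembling the blocks gives the Jordan form J above.

J = [[1, 1, 0, 0], [0, 1, 0, 0], [0, 0, 1, 1], [0, 0, 0, 1]]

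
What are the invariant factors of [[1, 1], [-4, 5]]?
The Jordan structure of A has elementary divisors (x - 3)^2. Arranging the block sizes at each eigenvalue in decreasing order and taking row products gives the invariant factors.

Invariant factors (smallest first, each dividing the next): (x - 3)^2.

Check: the last factor (x - 3)^2 is the minimal polynomial, and the product (x - 3)^2 is the characteristic polynomial.

(x - 3)^2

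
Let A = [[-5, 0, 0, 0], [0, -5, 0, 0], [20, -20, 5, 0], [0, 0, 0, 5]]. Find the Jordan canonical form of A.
J = [[-5, 0, 0, 0], [0, -5, 0, 0], [0, 0, 5, 0], [0, 0, 0, 5]]

The characteristic polynomial is det(xI - A) = (x - 5)^2(x + 5)^2, so the eigenvalues are -5 (algebraic multiplicity 2), 5 (algebraic multiplicity 2).

For λ = -5: rank(A + 5I) = 2. The eigenspace has dimension 4 - 2 = 2, so there are 2 Jordan blocks; the rank sequence gives block sizes [1, 1].

For λ = 5: rank(A - 5I) = 2. The eigenspace has dimension 4 - 2 = 2, so there are 2 Jordan blocks; the rank sequence gives block sizes [1, 1].

Assembling the blocks gives the Jordan form J above.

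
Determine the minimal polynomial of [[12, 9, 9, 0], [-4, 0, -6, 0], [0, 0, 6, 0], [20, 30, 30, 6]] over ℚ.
The characteristic polynomial factors as (x - 6)^4. The minimal polynomial is ∏(x - λ)^{k_λ} where k_λ is the size of the largest Jordan block at λ.

For λ = 6: rank(A - 6I) = 1, and the largest Jordan block has size 2 (the smallest k with rank((A - 6I)^k) = rank((A - 6I)^(k+1))).

So m_A(x) = (x - 6)^2.

m_A(x) = (x - 6)^2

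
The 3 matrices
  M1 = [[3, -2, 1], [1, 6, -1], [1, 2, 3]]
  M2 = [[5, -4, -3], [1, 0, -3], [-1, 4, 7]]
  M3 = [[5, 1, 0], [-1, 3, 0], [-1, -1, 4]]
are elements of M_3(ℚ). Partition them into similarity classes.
Characteristic polynomials: χ_{M1} = (x - 4)^3, χ_{M2} = (x - 4)^3, χ_{M3} = (x - 4)^3.

{M1, M2, M3}: invariant factors x - 4, (x - 4)^2.

Matrices are similar if and only if their invariant-factor lists agree; the partition into similarity classes is {M1, M2, M3}.

1 class: {M1, M2, M3}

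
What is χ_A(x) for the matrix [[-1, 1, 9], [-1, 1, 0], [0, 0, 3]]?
xI - A = [[x + 1, -1, -9], [1, x - 1, 0], [0, 0, x - 3]].

Expanding det(xI - A) along the first row:
det(xI - A) = + (x + 1)·det([[x - 1, 0], [0, x - 3]]) - (-1)·det([[1, 0], [0, x - 3]]) + (-9)·det([[1, x - 1], [0, 0]]).

Evaluating gives χ_A(x) = x^3 - 3x^2 = x^2(x - 3).

χ_A(x) = x^2(x - 3)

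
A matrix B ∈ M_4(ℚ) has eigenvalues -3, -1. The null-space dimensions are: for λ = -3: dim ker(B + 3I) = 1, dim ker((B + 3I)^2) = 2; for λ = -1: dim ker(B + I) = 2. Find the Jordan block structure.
Jordan blocks: (-3, 2), (-1, 1), (-1, 1)

λ = -3: successive nullity increments [1, 1] count blocks of size ≥ k; block sizes are [2].
λ = -1: successive nullity increments [2] count blocks of size ≥ k; block sizes are [1, 1].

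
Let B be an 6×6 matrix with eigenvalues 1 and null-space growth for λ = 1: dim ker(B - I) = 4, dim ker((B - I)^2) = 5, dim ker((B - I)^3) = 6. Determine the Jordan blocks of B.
Jordan blocks: (1, 3), (1, 1), (1, 1), (1, 1)

λ = 1: successive nullity increments [4, 1, 1] count blocks of size ≥ k; block sizes are [3, 1, 1, 1].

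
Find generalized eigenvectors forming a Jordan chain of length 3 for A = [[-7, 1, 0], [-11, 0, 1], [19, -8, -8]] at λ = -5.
v_1 = [[-1, -2, 0]]^T, v_2 = [[0, 1, -3]]^T, v_3 = [[1, 2, 1]]^T

We seek v_1 ∈ ker((A + 5I)^3) \ ker((A + 5I)^2), then set v_{i+1} = (A + 5I) v_i.

One such chain is v_1 = [[-1, -2, 0]]^T, v_2 = [[0, 1, -3]]^T, v_3 = [[1, 2, 1]]^T. Check: (A + 5I) v_3 = [[0, 0, 0]]^T = 0.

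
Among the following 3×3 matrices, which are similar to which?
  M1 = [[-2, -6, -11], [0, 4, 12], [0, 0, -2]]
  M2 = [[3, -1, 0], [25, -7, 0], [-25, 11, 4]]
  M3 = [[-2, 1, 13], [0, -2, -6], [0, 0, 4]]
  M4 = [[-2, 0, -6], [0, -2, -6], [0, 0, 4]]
Characteristic polynomials: χ_{M1} = (x - 4)(x + 2)^2, χ_{M2} = (x - 4)(x + 2)^2, χ_{M3} = (x - 4)(x + 2)^2, χ_{M4} = (x - 4)(x + 2)^2.

{M1, M2, M3}: invariant factors (x - 4)(x + 2)^2.

{M4}: invariant factors x + 2, (x - 4)(x + 2).

Matrices are similar if and only if their invariant-factor lists agree; the partition into similarity classes is {M1, M2, M3}, {M4}.

2 classes: {M1, M2, M3}, {M4}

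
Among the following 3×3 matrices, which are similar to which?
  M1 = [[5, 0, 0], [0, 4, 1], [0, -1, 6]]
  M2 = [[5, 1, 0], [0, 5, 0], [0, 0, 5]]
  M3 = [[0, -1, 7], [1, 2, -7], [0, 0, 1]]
Characteristic polynomials: χ_{M1} = (x - 5)^3, χ_{M2} = (x - 5)^3, χ_{M3} = (x - 1)^3.

{M1, M2}: invariant factors x - 5, (x - 5)^2.

{M3}: invariant factors x - 1, (x - 1)^2.

Matrices are similar if and only if their invariant-factor lists agree; the partition into similarity classes is {M1, M2}, {M3}.

2 classes: {M1, M2}, {M3}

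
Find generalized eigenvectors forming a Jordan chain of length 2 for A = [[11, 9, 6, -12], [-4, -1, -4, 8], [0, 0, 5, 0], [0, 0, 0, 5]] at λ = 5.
v_1 = [[-3, 1, 0, -1]]^T, v_2 = [[3, -2, 0, 0]]^T

We seek v_1 ∈ ker((A - 5I)^2) \ ker(A - 5I), then set v_{i+1} = (A - 5I) v_i.

One such chain is v_1 = [[-3, 1, 0, -1]]^T, v_2 = [[3, -2, 0, 0]]^T. Check: (A - 5I) v_2 = [[0, 0, 0, 0]]^T = 0.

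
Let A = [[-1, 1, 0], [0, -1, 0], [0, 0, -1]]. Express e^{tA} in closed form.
e^{tA} = [[e^{-t}, t*e^{-t}, 0], [0, e^{-t}, 0], [0, 0, e^{-t}]]

A has Jordan form J = [[-1, 1, 0], [0, -1, 0], [0, 0, -1]] with A = PJP^{-1}, so e^{tA} = P e^{tJ} P^{-1}.

For a Jordan block J_k(λ), e^{tJ_k(λ)} = e^{λt} · (I + tN + t^2 N^2/2! + ... + t^{k-1} N^{k-1}/(k-1)!) where N is the nilpotent superdiagonal part.

Assembling the blocks and conjugating back gives the entries of e^{tA} as shown above.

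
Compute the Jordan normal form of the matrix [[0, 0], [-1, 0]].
The characteristic polynomial is det(xI - A) = x^2, so the eigenvalues are 0 (algebraic multiplicity 2).

For λ = 0: rank(A) = 1, rank(A^2) = 0. The eigenspace has dimension 2 - 1 = 1, so there is 1 Jordan block; the rank sequence gives block sizes [2].

Assembling the blocks gives the Jordan form J above.

J = [[0, 1], [0, 0]]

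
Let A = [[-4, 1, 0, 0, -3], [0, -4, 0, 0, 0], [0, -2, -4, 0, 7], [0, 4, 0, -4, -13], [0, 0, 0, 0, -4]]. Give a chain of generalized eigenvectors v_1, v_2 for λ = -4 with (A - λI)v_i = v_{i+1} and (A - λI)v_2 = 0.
We seek v_1 ∈ ker((A + 4I)^2) \ ker(A + 4I), then set v_{i+1} = (A + 4I) v_i.

One such chain is v_1 = [[-2, 7, 1, 2, 2]]^T, v_2 = [[1, 0, 0, 2, 0]]^T. Check: (A + 4I) v_2 = [[0, 0, 0, 0, 0]]^T = 0.

v_1 = [[-2, 7, 1, 2, 2]]^T, v_2 = [[1, 0, 0, 2, 0]]^T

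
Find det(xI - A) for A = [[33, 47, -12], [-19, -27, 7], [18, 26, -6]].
χ_A(x) = x^3

xI - A = [[x - 33, -47, 12], [19, x + 27, -7], [-18, -26, x + 6]].

Expanding det(xI - A) along the first row:
det(xI - A) = + (x - 33)·det([[x + 27, -7], [-26, x + 6]]) - (-47)·det([[19, -7], [-18, x + 6]]) + (12)·det([[19, x + 27], [-18, -26]]).

Evaluating gives χ_A(x) = x^3.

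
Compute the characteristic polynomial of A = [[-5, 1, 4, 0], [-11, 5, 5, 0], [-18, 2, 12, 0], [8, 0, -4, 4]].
χ_A(x) = (x - 4)^4

xI - A = [[x + 5, -1, -4, 0], [11, x - 5, -5, 0], [18, -2, x - 12, 0], [-8, 0, 4, x - 4]].

Expanding det(xI - A) along the first row:
det(xI - A) = + (x + 5)·det([[x - 5, -5, 0], [-2, x - 12, 0], [0, 4, x - 4]]) - (-1)·det([[11, -5, 0], [18, x - 12, 0], [-8, 4, x - 4]]) + (-4)·det([[11, x - 5, 0], [18, -2, 0], [-8, 0, x - 4]]) - (0)·det([[11, x - 5, -5], [18, -2, x - 12], [-8, 0, 4]]).

Evaluating gives χ_A(x) = x^4 - 16x^3 + 96x^2 - 256x + 256 = (x - 4)^4.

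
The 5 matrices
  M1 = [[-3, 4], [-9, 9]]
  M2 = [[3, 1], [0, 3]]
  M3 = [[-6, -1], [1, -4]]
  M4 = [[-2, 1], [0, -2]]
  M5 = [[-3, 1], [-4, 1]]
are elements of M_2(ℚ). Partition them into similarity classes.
4 classes: {M1, M2}, {M3}, {M4}, {M5}

Characteristic polynomials: χ_{M1} = (x - 3)^2, χ_{M2} = (x - 3)^2, χ_{M3} = (x + 5)^2, χ_{M4} = (x + 2)^2, χ_{M5} = (x + 1)^2.

{M1, M2}: invariant factors (x - 3)^2.

{M3}: invariant factors (x + 5)^2.

{M4}: invariant factors (x + 2)^2.

{M5}: invariant factors (x + 1)^2.

Matrices are similar if and only if their invariant-factor lists agree; the partition into similarity classes is {M1, M2}, {M3}, {M4}, {M5}.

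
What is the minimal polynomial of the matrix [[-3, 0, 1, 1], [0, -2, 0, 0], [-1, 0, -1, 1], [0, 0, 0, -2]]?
m_A(x) = (x + 2)^2

The characteristic polynomial factors as (x + 2)^4. The minimal polynomial is ∏(x - λ)^{k_λ} where k_λ is the size of the largest Jordan block at λ.

For λ = -2: rank(A + 2I) = 1, and the largest Jordan block has size 2 (the smallest k with rank((A + 2I)^k) = rank((A + 2I)^(k+1))).

So m_A(x) = (x + 2)^2.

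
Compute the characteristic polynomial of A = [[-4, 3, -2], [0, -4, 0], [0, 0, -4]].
xI - A = [[x + 4, -3, 2], [0, x + 4, 0], [0, 0, x + 4]].

Expanding det(xI - A) along the first row:
det(xI - A) = + (x + 4)·det([[x + 4, 0], [0, x + 4]]) - (-3)·det([[0, 0], [0, x + 4]]) + (2)·det([[0, x + 4], [0, 0]]).

Evaluating gives χ_A(x) = x^3 + 12x^2 + 48x + 64 = (x + 4)^3.

χ_A(x) = (x + 4)^3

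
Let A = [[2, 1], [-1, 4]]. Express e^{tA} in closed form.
A has Jordan form J = [[3, 1], [0, 3]] with A = PJP^{-1}, so e^{tA} = P e^{tJ} P^{-1}.

For a Jordan block J_k(λ), e^{tJ_k(λ)} = e^{λt} · (I + tN + t^2 N^2/2! + ... + t^{k-1} N^{k-1}/(k-1)!) where N is the nilpotent superdiagonal part.

Assembling the blocks and conjugating back gives the entries of e^{tA} as shown above.

e^{tA} = [[(1 - t)*e^{3*t}, t*e^{3*t}], [-t*e^{3*t}, (t + 1)*e^{3*t}]]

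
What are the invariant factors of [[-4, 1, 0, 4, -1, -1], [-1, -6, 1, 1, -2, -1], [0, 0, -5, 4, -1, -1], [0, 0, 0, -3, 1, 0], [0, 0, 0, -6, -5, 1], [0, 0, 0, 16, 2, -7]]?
The Jordan structure of A has elementary divisors (x + 5)^3, (x + 5)^3. Arranging the block sizes at each eigenvalue in decreasing order and taking row products gives the invariant factors.

Invariant factors (smallest first, each dividing the next): (x + 5)^3, (x + 5)^3.

Check: the last factor (x + 5)^3 is the minimal polynomial, and the product (x + 5)^6 is the characteristic polynomial.

(x + 5)^3, (x + 5)^3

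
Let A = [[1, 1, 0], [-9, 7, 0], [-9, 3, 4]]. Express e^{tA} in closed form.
e^{tA} = [[(1 - 3*t)*e^{4*t}, t*e^{4*t}, 0], [-9*t*e^{4*t}, (3*t + 1)*e^{4*t}, 0], [-9*t*e^{4*t}, 3*t*e^{4*t}, e^{4*t}]]

A has Jordan form J = [[4, 1, 0], [0, 4, 0], [0, 0, 4]] with A = PJP^{-1}, so e^{tA} = P e^{tJ} P^{-1}.

For a Jordan block J_k(λ), e^{tJ_k(λ)} = e^{λt} · (I + tN + t^2 N^2/2! + ... + t^{k-1} N^{k-1}/(k-1)!) where N is the nilpotent superdiagonal part.

Assembling the blocks and conjugating back gives the entries of e^{tA} as shown above.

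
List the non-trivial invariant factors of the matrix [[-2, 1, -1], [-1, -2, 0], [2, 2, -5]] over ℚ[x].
(x + 3)^3

The Jordan structure of A has elementary divisors (x + 3)^3. Arranging the block sizes at each eigenvalue in decreasing order and taking row products gives the invariant factors.

Invariant factors (smallest first, each dividing the next): (x + 3)^3.

Check: the last factor (x + 3)^3 is the minimal polynomial, and the product (x + 3)^3 is the characteristic polynomial.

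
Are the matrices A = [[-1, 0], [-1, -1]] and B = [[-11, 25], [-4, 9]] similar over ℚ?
Two matrices over a field are similar if and only if they have the same invariant factors.

Both A and B have characteristic polynomial (x + 1)^2 and minimal polynomial (x + 1)^2. Computing further, both have invariant factors (x + 1)^2. Hence A and B are similar.

Yes.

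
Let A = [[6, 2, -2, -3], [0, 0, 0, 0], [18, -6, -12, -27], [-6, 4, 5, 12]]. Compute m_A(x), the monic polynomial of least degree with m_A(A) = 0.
m_A(x) = x(x - 3)^2

The characteristic polynomial factors as x^2(x - 3)^2. The minimal polynomial is ∏(x - λ)^{k_λ} where k_λ is the size of the largest Jordan block at λ.

For λ = 0: rank(A) = 2, and the largest Jordan block has size 1 (the smallest k with rank(A^k) = rank(A^(k+1))).
For λ = 3: rank(A - 3I) = 3, and the largest Jordan block has size 2 (the smallest k with rank((A - 3I)^k) = rank((A - 3I)^(k+1))).

So m_A(x) = x(x - 3)^2.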